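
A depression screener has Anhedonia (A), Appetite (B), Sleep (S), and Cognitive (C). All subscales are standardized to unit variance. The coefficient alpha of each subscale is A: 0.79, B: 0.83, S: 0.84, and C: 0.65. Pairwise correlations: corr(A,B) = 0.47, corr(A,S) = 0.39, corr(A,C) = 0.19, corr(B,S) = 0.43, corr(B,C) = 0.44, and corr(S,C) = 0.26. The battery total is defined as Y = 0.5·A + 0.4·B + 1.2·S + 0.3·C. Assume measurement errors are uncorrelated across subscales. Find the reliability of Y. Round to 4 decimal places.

0.8983

Var(Y) = 0.5² + 0.4² + 1.2² + 0.3² + 2·[0.2·0.47 + 0.6·0.39 + 0.15·0.19 + 0.48·0.43 + 0.12·0.44 + 0.36·0.26] = 1.94 + 1.4186 = 3.3586.
Because errors are independent across components, Cov(Tᵢ,Tⱼ) = Cov(Xᵢ,Xⱼ); the off-diagonal part of the true-score variance is the same as above.
True-score variance = [0.5²·0.79 + 0.4²·0.83 + 1.2²·0.84 + 0.3²·0.65] + 1.4186 = 1.5984 + 1.4186 = 3.017.
Reliability = 3.017 / 3.3586 = 0.8983.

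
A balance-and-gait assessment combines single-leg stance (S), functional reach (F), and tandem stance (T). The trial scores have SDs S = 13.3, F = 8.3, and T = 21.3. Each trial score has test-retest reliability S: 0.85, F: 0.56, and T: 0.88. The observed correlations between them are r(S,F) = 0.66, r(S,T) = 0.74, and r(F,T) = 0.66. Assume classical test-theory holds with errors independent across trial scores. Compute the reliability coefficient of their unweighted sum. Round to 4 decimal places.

Var(S+F+T) = 13.3² + 8.3² + 21.3² + 2·[13.3·8.3·0.66 + 13.3·21.3·0.74 + 8.3·21.3·0.66] = 699.47 + 798.347 = 1497.82.
Under uncorrelated errors the observed covariances equal the true-score covariances, so only the own-variance terms attenuate.
True-score variance = [13.3²·0.85 + 8.3²·0.56 + 21.3²·0.88] + 798.347 = 588.182 + 798.347 = 1386.53.
Reliability = 1386.53 / 1497.82 = 0.9257.

0.9257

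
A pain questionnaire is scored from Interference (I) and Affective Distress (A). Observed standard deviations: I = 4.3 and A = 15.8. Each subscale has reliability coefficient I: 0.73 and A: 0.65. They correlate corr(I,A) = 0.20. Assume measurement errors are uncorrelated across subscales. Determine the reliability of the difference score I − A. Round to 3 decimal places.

Var(I−A) = 4.3² + 15.8² − 2·4.3·15.8·0.20 = 268.13 − 27.176 = 240.954.
With uncorrelated errors the cross-covariances are all true-score covariance, so they carry over unchanged; only the diagonal terms shrink to ρᵢσᵢ².
True-score variance = [4.3²·0.73 + 15.8²·0.65] − 27.176 = 175.764 − 27.176 = 148.588.
Reliability = 148.588 / 240.954 = 0.617.

0.617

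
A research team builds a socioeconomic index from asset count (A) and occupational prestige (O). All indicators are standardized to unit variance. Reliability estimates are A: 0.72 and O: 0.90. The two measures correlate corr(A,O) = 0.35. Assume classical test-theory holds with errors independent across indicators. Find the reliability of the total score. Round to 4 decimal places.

0.8593

Var(A+O) = 2 + 2·[0.35] = 2 + 0.7 = 2.7.
With uncorrelated errors the cross-covariances are all true-score covariance, so they carry over unchanged; only the diagonal terms shrink to ρᵢσᵢ².
True-score variance = [0.72 + 0.90] + 0.7 = 1.62 + 0.7 = 2.32.
Reliability = 2.32 / 2.7 = 0.8593.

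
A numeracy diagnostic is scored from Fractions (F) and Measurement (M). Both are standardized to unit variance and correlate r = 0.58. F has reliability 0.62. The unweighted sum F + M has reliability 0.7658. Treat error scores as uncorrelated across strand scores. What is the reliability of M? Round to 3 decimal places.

0.640

Var(F+M) = 2 + 2·0.58 = 3.160.
True-score variance = ρ_F + ρ_M + 2·0.58, so 0.7658 = (0.62 + ρ_M + 1.16) / 3.160.
ρ_M = 0.7658·3.160 − 0.62 − 1.16 = 0.640.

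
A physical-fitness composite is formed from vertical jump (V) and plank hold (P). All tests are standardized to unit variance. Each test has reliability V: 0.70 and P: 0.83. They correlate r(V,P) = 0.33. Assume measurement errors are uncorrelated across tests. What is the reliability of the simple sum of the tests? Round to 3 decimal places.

Var(V+P) = 2 + 2·[0.33] = 2 + 0.66 = 2.66.
With uncorrelated errors the cross-covariances are all true-score covariance, so they carry over unchanged; only the diagonal terms shrink to ρᵢσᵢ².
True-score variance = [0.70 + 0.83] + 0.66 = 1.53 + 0.66 = 2.19.
Reliability = 2.19 / 2.66 = 0.823.

0.823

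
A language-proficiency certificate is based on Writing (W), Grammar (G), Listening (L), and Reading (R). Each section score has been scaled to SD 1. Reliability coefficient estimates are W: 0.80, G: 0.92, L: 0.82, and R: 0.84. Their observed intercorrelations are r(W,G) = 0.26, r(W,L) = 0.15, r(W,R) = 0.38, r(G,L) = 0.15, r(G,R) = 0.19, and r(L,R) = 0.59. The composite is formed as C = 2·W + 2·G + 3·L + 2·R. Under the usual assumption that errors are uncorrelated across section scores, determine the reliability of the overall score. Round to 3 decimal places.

Var(C) = 2² + 2² + 3² + 2² + 2·[4·0.26 + 6·0.15 + 4·0.38 + 6·0.15 + 4·0.19 + 6·0.59] = 21 + 17.32 = 38.32.
With uncorrelated errors the cross-covariances are all true-score covariance, so they carry over unchanged; only the diagonal terms shrink to ρᵢσᵢ².
True-score variance = [2²·0.80 + 2²·0.92 + 3²·0.82 + 2²·0.84] + 17.32 = 17.62 + 17.32 = 34.94.
Reliability = 34.94 / 38.32 = 0.912.

0.912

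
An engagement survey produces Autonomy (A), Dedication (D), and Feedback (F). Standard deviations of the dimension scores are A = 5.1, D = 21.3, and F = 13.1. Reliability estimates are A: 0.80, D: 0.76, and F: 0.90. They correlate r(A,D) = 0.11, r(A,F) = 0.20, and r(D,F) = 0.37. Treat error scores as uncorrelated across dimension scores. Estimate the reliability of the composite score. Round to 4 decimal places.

0.8555

Var(A+D+F) = 5.1² + 21.3² + 13.1² + 2·[5.1·21.3·0.11 + 5.1·13.1·0.20 + 21.3·13.1·0.37] = 651.31 + 257.105 = 908.415.
With uncorrelated errors the cross-covariances are all true-score covariance, so they carry over unchanged; only the diagonal terms shrink to ρᵢσᵢ².
True-score variance = [5.1²·0.80 + 21.3²·0.76 + 13.1²·0.90] + 257.105 = 520.061 + 257.105 = 777.166.
Reliability = 777.166 / 908.415 = 0.8555.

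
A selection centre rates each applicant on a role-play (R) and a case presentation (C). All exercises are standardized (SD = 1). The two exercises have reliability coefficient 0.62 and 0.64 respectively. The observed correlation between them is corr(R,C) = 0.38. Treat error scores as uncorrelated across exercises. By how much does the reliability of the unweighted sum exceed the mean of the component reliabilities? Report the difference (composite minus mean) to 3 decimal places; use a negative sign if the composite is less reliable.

Var(sum) = 2 + 0.76 = 2.76; true-score variance = 1.26 + 0.76 = 2.02; composite reliability = 0.7319.
Mean component reliability = 0.6300.
Difference = 0.7319 − 0.6300 = 0.102.

0.102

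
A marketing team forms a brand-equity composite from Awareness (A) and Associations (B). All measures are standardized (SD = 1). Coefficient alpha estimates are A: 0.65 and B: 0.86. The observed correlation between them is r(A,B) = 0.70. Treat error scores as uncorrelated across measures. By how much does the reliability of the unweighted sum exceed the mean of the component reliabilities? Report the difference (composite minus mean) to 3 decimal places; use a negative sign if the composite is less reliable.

0.101

Var(sum) = 2 + 1.4 = 3.4; true-score variance = 1.51 + 1.4 = 2.91; composite reliability = 0.8559.
Mean component reliability = 0.7550.
Difference = 0.8559 − 0.7550 = 0.101.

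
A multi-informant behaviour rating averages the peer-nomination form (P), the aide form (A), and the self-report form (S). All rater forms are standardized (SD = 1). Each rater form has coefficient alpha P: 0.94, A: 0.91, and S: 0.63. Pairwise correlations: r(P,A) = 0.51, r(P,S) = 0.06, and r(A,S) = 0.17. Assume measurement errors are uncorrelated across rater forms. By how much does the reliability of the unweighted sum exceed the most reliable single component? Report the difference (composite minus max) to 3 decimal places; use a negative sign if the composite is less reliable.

Var(sum) = 3 + 1.48 = 4.48; true-score variance = 2.48 + 1.48 = 3.96; composite reliability = 0.8839.
Max component reliability = 0.9400.
Difference = 0.8839 − 0.9400 = -0.056.

-0.056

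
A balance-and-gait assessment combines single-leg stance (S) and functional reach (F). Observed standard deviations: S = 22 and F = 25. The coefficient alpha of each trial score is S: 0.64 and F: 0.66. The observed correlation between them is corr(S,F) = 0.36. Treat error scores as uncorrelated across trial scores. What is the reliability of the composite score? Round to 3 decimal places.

0.743

Var(S+F) = 22² + 25² + 2·[22·25·0.36] = 1109 + 396 = 1505.
Because errors are independent across components, Cov(Tᵢ,Tⱼ) = Cov(Xᵢ,Xⱼ); the off-diagonal part of the true-score variance is the same as above.
True-score variance = [22²·0.64 + 25²·0.66] + 396 = 722.26 + 396 = 1118.26.
Reliability = 1118.26 / 1505 = 0.743.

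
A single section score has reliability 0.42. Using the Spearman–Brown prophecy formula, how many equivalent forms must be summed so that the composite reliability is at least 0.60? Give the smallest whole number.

k ≥ ρ*(1−ρ₁)/(ρ₁(1−ρ*)) = 0.60·0.58 / (0.42·0.40) = 2.071.
Smallest integer k = 3.

3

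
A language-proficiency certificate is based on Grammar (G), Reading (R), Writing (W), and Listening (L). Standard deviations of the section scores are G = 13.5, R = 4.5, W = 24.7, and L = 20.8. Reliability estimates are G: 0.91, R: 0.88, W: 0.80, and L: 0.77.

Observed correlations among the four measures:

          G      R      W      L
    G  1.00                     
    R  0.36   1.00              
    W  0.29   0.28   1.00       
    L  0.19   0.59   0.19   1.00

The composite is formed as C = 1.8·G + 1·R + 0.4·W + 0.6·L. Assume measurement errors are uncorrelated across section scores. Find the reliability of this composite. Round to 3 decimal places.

Var(C) = 1.8²·13.5² + 4.5² + 0.4²·24.7² + 0.6²·20.8² + 2·[1.8·13.5·4.5·0.36 + 0.72·13.5·24.7·0.29 + 1.08·13.5·20.8·0.19 + 0.4·4.5·24.7·0.28 + 0.6·4.5·20.8·0.59 + 0.24·24.7·20.8·0.19] = 864.105 + 471.242 = 1335.35.
Under uncorrelated errors the observed covariances equal the true-score covariances, so only the own-variance terms attenuate.
True-score variance = [1.8²·13.5²·0.91 + 4.5²·0.88 + 0.4²·24.7²·0.80 + 0.6²·20.8²·0.77] + 471.242 = 753.185 + 471.242 = 1224.43.
Reliability = 1224.43 / 1335.35 = 0.917.

0.917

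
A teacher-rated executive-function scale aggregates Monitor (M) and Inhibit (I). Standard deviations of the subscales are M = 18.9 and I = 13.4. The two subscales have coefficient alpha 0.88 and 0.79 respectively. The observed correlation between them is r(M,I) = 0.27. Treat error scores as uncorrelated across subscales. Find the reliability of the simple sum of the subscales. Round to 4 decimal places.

0.8804

Var(M+I) = 18.9² + 13.4² + 2·[18.9·13.4·0.27] = 536.77 + 136.76 = 673.53.
Because errors are independent across components, Cov(Tᵢ,Tⱼ) = Cov(Xᵢ,Xⱼ); the off-diagonal part of the true-score variance is the same as above.
True-score variance = [18.9²·0.88 + 13.4²·0.79] + 136.76 = 456.197 + 136.76 = 592.958.
Reliability = 592.958 / 673.53 = 0.8804.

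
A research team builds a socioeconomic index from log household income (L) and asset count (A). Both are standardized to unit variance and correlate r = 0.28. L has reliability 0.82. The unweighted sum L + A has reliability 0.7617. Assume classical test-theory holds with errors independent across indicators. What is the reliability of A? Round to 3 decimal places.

0.570

Var(L+A) = 2 + 2·0.28 = 2.560.
True-score variance = ρ_L + ρ_A + 2·0.28, so 0.7617 = (0.82 + ρ_A + 0.56) / 2.560.
ρ_A = 0.7617·2.560 − 0.82 − 0.56 = 0.570.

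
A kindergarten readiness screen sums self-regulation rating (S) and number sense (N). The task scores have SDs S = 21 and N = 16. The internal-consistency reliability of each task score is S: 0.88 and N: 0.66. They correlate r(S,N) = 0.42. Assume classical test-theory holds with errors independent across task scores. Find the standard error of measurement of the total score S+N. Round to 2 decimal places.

Var(total) = 697 + 282.24 = 979.24.
True-score variance = 557.04 + 282.24 = 839.28, so reliability = 0.8571.
Error variance = 979.24 − 839.28 = 139.96; SEM = √139.96 = 11.83.

11.83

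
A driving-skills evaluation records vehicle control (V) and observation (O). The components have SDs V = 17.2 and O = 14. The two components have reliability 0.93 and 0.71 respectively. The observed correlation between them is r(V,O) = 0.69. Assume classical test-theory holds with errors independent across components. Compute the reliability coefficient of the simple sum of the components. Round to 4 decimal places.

Var(V+O) = 17.2² + 14² + 2·[17.2·14·0.69] = 491.84 + 332.304 = 824.144.
With uncorrelated errors the cross-covariances are all true-score covariance, so they carry over unchanged; only the diagonal terms shrink to ρᵢσᵢ².
True-score variance = [17.2²·0.93 + 14²·0.71] + 332.304 = 414.291 + 332.304 = 746.595.
Reliability = 746.595 / 824.144 = 0.9059.

0.9059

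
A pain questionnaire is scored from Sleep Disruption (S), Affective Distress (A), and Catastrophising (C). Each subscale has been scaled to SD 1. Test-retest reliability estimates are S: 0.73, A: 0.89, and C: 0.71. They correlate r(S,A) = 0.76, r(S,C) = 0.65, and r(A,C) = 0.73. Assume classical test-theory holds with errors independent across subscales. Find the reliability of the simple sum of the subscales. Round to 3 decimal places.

0.908

Var(S+A+C) = 3 + 2·[0.76 + 0.65 + 0.73] = 3 + 4.28 = 7.28.
Because errors are independent across components, Cov(Tᵢ,Tⱼ) = Cov(Xᵢ,Xⱼ); the off-diagonal part of the true-score variance is the same as above.
True-score variance = [0.73 + 0.89 + 0.71] + 4.28 = 2.33 + 4.28 = 6.61.
Reliability = 6.61 / 7.28 = 0.908.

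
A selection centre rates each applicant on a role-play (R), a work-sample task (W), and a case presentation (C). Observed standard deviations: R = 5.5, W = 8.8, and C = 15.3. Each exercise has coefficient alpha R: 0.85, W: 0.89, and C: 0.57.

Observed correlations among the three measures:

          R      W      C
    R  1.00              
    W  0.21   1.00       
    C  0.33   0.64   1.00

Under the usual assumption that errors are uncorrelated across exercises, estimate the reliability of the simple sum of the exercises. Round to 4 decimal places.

Var(R+W+C) = 5.5² + 8.8² + 15.3² + 2·[5.5·8.8·0.21 + 5.5·15.3·0.33 + 8.8·15.3·0.64] = 341.78 + 248.206 = 589.986.
Under uncorrelated errors the observed covariances equal the true-score covariances, so only the own-variance terms attenuate.
True-score variance = [5.5²·0.85 + 8.8²·0.89 + 15.3²·0.57] + 248.206 = 228.065 + 248.206 = 476.272.
Reliability = 476.272 / 589.986 = 0.8073.

0.8073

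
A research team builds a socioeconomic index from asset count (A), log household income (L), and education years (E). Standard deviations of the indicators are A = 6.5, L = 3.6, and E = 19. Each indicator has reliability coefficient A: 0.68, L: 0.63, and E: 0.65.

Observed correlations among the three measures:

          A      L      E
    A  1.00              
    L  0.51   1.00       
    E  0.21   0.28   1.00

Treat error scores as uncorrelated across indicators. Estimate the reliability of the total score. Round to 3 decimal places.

0.727

Var(A+L+E) = 6.5² + 3.6² + 19² + 2·[6.5·3.6·0.51 + 6.5·19·0.21 + 3.6·19·0.28] = 416.21 + 114.042 = 530.252.
Because errors are independent across components, Cov(Tᵢ,Tⱼ) = Cov(Xᵢ,Xⱼ); the off-diagonal part of the true-score variance is the same as above.
True-score variance = [6.5²·0.68 + 3.6²·0.63 + 19²·0.65] + 114.042 = 271.545 + 114.042 = 385.587.
Reliability = 385.587 / 530.252 = 0.727.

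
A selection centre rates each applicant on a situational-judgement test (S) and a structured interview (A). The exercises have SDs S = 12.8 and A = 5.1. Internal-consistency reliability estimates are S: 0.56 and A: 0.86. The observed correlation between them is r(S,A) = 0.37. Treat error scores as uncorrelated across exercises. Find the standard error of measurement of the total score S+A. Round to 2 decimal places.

Var(total) = 189.85 + 48.3072 = 238.157.
True-score variance = 114.119 + 48.3072 = 162.426, so reliability = 0.6820.
Error variance = 238.157 − 162.426 = 75.731; SEM = √75.731 = 8.70.

8.70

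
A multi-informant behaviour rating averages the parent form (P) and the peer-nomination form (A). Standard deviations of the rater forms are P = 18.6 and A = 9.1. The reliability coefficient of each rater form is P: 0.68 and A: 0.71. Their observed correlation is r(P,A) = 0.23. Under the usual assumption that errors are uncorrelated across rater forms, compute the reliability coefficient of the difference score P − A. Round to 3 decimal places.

0.616

Var(P−A) = 18.6² + 9.1² − 2·18.6·9.1·0.23 = 428.77 − 77.8596 = 350.91.
Because errors are independent across components, Cov(Tᵢ,Tⱼ) = Cov(Xᵢ,Xⱼ); the off-diagonal part of the true-score variance is the same as above.
True-score variance = [18.6²·0.68 + 9.1²·0.71] − 77.8596 = 294.048 − 77.8596 = 216.188.
Reliability = 216.188 / 350.91 = 0.616.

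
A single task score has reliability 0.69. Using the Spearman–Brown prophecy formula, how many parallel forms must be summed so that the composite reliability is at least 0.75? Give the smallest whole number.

k ≥ ρ*(1−ρ₁)/(ρ₁(1−ρ*)) = 0.75·0.31 / (0.69·0.25) = 1.348.
Smallest integer k = 2.

2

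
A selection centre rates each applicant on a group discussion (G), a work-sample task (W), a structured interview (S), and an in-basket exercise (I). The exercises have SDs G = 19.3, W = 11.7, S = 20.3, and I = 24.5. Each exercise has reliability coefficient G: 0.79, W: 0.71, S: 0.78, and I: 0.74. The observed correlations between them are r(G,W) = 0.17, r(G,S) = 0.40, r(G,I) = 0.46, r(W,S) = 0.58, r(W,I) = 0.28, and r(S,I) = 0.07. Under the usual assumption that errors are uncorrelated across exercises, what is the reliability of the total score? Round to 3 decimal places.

Var(G+W+S+I) = 19.3² + 11.7² + 20.3² + 24.5² + 2·[19.3·11.7·0.17 + 19.3·20.3·0.40 + 19.3·24.5·0.46 + 11.7·20.3·0.58 + 11.7·24.5·0.28 + 20.3·24.5·0.07] = 1521.72 + 1330.89 = 2852.61.
With uncorrelated errors the cross-covariances are all true-score covariance, so they carry over unchanged; only the diagonal terms shrink to ρᵢσᵢ².
True-score variance = [19.3²·0.79 + 11.7²·0.71 + 20.3²·0.78 + 24.5²·0.74] + 1330.89 = 1157.07 + 1330.89 = 2487.97.
Reliability = 2487.97 / 2852.61 = 0.872.

0.872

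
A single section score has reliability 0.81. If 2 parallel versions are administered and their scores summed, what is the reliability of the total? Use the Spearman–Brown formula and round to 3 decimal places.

ρ_k = kρ / (1 + (k−1)ρ) = 2·0.81 / (1 + 1·0.81) = 1.620 / 1.810 = 0.895.

0.895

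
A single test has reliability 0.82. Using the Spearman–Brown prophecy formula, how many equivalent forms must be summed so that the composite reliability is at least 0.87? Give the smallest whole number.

2

k ≥ ρ*(1−ρ₁)/(ρ₁(1−ρ*)) = 0.87·0.18 / (0.82·0.13) = 1.469.
Smallest integer k = 2.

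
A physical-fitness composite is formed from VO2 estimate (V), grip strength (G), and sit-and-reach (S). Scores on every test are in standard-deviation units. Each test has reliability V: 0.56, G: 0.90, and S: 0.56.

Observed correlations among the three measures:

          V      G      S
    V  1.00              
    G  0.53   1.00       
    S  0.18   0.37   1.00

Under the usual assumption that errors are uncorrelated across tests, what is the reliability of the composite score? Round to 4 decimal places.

Var(V+G+S) = 3 + 2·[0.53 + 0.18 + 0.37] = 3 + 2.16 = 5.16.
Because errors are independent across components, Cov(Tᵢ,Tⱼ) = Cov(Xᵢ,Xⱼ); the off-diagonal part of the true-score variance is the same as above.
True-score variance = [0.56 + 0.90 + 0.56] + 2.16 = 2.02 + 2.16 = 4.18.
Reliability = 4.18 / 5.16 = 0.8101.

0.8101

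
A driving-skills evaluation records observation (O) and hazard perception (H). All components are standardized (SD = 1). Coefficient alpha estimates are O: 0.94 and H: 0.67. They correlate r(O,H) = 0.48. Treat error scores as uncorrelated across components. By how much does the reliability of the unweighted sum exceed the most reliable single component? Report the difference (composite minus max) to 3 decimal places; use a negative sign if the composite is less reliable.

Var(sum) = 2 + 0.96 = 2.96; true-score variance = 1.61 + 0.96 = 2.57; composite reliability = 0.8682.
Max component reliability = 0.9400.
Difference = 0.8682 − 0.9400 = -0.072.

-0.072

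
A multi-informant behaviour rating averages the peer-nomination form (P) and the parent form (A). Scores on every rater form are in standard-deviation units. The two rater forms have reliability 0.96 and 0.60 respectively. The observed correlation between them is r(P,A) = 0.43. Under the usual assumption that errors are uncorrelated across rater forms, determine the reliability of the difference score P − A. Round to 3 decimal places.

0.614

Var(P−A) = 1 + 1 − 2·0.43 = 2 − 0.86 = 1.14.
Because errors are independent across components, Cov(Tᵢ,Tⱼ) = Cov(Xᵢ,Xⱼ); the off-diagonal part of the true-score variance is the same as above.
True-score variance = [0.96 + 0.60] − 0.86 = 1.56 − 0.86 = 0.7.
Reliability = 0.7 / 1.14 = 0.614.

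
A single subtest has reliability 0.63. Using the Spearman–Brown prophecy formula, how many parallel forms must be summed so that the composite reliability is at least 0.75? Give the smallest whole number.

k ≥ ρ*(1−ρ₁)/(ρ₁(1−ρ*)) = 0.75·0.37 / (0.63·0.25) = 1.762.
Smallest integer k = 2.

2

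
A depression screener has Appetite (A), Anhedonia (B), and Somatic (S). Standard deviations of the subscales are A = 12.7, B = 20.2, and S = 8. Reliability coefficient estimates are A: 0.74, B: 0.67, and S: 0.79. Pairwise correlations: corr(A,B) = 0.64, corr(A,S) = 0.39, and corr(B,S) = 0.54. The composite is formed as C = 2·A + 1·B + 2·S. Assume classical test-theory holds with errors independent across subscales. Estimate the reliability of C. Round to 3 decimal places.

Var(C) = 2²·12.7² + 20.2² + 2²·8² + 2·[2·12.7·20.2·0.64 + 4·12.7·8·0.39 + 2·20.2·8·0.54] = 1309.2 + 1322.79 = 2631.99.
With uncorrelated errors the cross-covariances are all true-score covariance, so they carry over unchanged; only the diagonal terms shrink to ρᵢσᵢ².
True-score variance = [2²·12.7²·0.74 + 20.2²·0.67 + 2²·8²·0.79] + 1322.79 = 953.045 + 1322.79 = 2275.84.
Reliability = 2275.84 / 2631.99 = 0.865.

0.865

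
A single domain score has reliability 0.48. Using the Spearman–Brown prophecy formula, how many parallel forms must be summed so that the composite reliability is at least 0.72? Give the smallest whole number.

k ≥ ρ*(1−ρ₁)/(ρ₁(1−ρ*)) = 0.72·0.52 / (0.48·0.28) = 2.786.
Smallest integer k = 3.

3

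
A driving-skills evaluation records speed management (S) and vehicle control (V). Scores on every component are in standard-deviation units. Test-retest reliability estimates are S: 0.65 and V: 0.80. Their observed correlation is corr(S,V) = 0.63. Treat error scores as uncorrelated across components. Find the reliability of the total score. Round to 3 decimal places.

Var(S+V) = 2 + 2·[0.63] = 2 + 1.26 = 3.26.
Because errors are independent across components, Cov(Tᵢ,Tⱼ) = Cov(Xᵢ,Xⱼ); the off-diagonal part of the true-score variance is the same as above.
True-score variance = [0.65 + 0.80] + 1.26 = 1.45 + 1.26 = 2.71.
Reliability = 2.71 / 3.26 = 0.831.

0.831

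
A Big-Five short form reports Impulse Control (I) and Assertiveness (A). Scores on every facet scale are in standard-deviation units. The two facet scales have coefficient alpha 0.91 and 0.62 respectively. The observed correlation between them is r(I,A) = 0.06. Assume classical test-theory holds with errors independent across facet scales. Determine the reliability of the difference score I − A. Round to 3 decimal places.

0.750

Var(I−A) = 1 + 1 − 2·0.06 = 2 − 0.12 = 1.88.
With uncorrelated errors the cross-covariances are all true-score covariance, so they carry over unchanged; only the diagonal terms shrink to ρᵢσᵢ².
True-score variance = [0.91 + 0.62] − 0.12 = 1.53 − 0.12 = 1.41.
Reliability = 1.41 / 1.88 = 0.750.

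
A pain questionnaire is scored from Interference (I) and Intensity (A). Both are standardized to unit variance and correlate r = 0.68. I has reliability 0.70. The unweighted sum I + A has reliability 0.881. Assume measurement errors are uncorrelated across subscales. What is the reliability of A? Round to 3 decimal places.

0.900

Var(I+A) = 2 + 2·0.68 = 3.360.
True-score variance = ρ_I + ρ_A + 2·0.68, so 0.881 = (0.70 + ρ_A + 1.36) / 3.360.
ρ_A = 0.881·3.360 − 0.70 − 1.36 = 0.900.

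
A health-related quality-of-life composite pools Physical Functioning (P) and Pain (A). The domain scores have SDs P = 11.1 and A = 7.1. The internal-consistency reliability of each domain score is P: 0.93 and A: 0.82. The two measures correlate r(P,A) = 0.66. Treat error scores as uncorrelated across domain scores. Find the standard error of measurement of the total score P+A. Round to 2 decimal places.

4.21

Var(total) = 173.62 + 104.029 = 277.649.
True-score variance = 155.922 + 104.029 = 259.951, so reliability = 0.9363.
Error variance = 277.649 − 259.951 = 17.6985; SEM = √17.6985 = 4.21.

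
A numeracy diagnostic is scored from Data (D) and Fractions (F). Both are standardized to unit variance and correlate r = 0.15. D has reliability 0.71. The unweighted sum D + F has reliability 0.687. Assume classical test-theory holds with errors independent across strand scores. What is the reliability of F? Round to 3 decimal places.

0.570

Var(D+F) = 2 + 2·0.15 = 2.300.
True-score variance = ρ_D + ρ_F + 2·0.15, so 0.687 = (0.71 + ρ_F + 0.30) / 2.300.
ρ_F = 0.687·2.300 − 0.71 − 0.30 = 0.570.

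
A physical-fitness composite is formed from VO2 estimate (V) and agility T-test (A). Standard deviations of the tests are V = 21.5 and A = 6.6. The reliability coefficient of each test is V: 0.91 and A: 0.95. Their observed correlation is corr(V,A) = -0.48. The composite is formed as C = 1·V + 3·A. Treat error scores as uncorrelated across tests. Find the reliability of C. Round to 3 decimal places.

0.863

Var(C) = 21.5² + 3²·6.6² + 2·[3·21.5·6.6·(-0.48)] = 854.29 − 408.672 = 445.618.
With uncorrelated errors the cross-covariances are all true-score covariance, so they carry over unchanged; only the diagonal terms shrink to ρᵢσᵢ².
True-score variance = [21.5²·0.91 + 3²·6.6²·0.95] − 408.672 = 793.085 − 408.672 = 384.413.
Reliability = 384.413 / 445.618 = 0.863.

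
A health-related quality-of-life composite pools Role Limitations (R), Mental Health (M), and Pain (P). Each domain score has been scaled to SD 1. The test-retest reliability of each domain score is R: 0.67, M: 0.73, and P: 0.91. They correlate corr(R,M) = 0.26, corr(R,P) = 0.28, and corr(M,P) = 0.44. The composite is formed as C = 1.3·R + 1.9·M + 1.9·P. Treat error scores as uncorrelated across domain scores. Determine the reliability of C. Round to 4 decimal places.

0.8741

Var(C) = 1.3² + 1.9² + 1.9² + 2·[2.47·0.26 + 2.47·0.28 + 3.61·0.44] = 8.91 + 5.8444 = 14.7544.
Because errors are independent across components, Cov(Tᵢ,Tⱼ) = Cov(Xᵢ,Xⱼ); the off-diagonal part of the true-score variance is the same as above.
True-score variance = [1.3²·0.67 + 1.9²·0.73 + 1.9²·0.91] + 5.8444 = 7.0527 + 5.8444 = 12.8971.
Reliability = 12.8971 / 14.7544 = 0.8741.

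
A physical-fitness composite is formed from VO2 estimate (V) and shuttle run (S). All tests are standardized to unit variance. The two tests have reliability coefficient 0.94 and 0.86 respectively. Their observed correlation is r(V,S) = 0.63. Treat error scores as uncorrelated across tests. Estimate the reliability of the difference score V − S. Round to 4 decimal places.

0.7297

Var(V−S) = 1 + 1 − 2·0.63 = 2 − 1.26 = 0.74.
With uncorrelated errors the cross-covariances are all true-score covariance, so they carry over unchanged; only the diagonal terms shrink to ρᵢσᵢ².
True-score variance = [0.94 + 0.86] − 1.26 = 1.8 − 1.26 = 0.54.
Reliability = 0.54 / 0.74 = 0.7297.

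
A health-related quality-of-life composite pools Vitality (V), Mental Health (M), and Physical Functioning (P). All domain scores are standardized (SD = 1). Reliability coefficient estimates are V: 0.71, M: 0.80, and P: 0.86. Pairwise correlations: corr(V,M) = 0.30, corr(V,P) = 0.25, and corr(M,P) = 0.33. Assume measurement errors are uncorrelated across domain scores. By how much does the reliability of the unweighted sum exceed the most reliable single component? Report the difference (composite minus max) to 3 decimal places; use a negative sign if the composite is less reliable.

Var(sum) = 3 + 1.76 = 4.76; true-score variance = 2.37 + 1.76 = 4.13; composite reliability = 0.8676.
Max component reliability = 0.8600.
Difference = 0.8676 − 0.8600 = 0.008.

0.008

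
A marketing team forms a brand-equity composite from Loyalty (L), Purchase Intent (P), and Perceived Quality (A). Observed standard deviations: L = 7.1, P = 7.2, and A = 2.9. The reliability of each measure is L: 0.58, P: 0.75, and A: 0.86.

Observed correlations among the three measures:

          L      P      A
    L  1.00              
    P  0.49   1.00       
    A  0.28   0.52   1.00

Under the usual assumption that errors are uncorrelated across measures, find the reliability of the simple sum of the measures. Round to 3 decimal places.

0.818

Var(L+P+A) = 7.1² + 7.2² + 2.9² + 2·[7.1·7.2·0.49 + 7.1·2.9·0.28 + 7.2·2.9·0.52] = 110.66 + 83.3432 = 194.003.
Because errors are independent across components, Cov(Tᵢ,Tⱼ) = Cov(Xᵢ,Xⱼ); the off-diagonal part of the true-score variance is the same as above.
True-score variance = [7.1²·0.58 + 7.2²·0.75 + 2.9²·0.86] + 83.3432 = 75.3504 + 83.3432 = 158.694.
Reliability = 158.694 / 194.003 = 0.818.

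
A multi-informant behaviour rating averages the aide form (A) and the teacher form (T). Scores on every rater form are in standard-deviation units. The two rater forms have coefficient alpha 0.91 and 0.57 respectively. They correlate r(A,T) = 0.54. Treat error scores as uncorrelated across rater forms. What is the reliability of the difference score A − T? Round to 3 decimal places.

0.435

Var(A−T) = 1 + 1 − 2·0.54 = 2 − 1.08 = 0.92.
Under uncorrelated errors the observed covariances equal the true-score covariances, so only the own-variance terms attenuate.
True-score variance = [0.91 + 0.57] − 1.08 = 1.48 − 1.08 = 0.4.
Reliability = 0.4 / 0.92 = 0.435.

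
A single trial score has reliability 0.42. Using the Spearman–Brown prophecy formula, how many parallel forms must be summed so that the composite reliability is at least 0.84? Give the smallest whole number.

k ≥ ρ*(1−ρ₁)/(ρ₁(1−ρ*)) = 0.84·0.58 / (0.42·0.16) = 7.250.
Smallest integer k = 8.

8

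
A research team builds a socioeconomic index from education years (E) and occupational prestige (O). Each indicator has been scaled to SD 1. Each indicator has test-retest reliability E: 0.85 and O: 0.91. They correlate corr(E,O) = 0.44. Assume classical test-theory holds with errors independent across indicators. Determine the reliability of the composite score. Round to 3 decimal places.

0.917

Var(E+O) = 2 + 2·[0.44] = 2 + 0.88 = 2.88.
Because errors are independent across components, Cov(Tᵢ,Tⱼ) = Cov(Xᵢ,Xⱼ); the off-diagonal part of the true-score variance is the same as above.
True-score variance = [0.85 + 0.91] + 0.88 = 1.76 + 0.88 = 2.64.
Reliability = 2.64 / 2.88 = 0.917.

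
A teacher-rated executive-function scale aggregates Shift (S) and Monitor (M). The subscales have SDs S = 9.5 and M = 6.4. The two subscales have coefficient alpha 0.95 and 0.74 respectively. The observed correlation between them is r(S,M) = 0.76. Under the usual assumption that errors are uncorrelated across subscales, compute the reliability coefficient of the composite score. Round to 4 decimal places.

0.9322

Var(S+M) = 9.5² + 6.4² + 2·[9.5·6.4·0.76] = 131.21 + 92.416 = 223.626.
With uncorrelated errors the cross-covariances are all true-score covariance, so they carry over unchanged; only the diagonal terms shrink to ρᵢσᵢ².
True-score variance = [9.5²·0.95 + 6.4²·0.74] + 92.416 = 116.048 + 92.416 = 208.464.
Reliability = 208.464 / 223.626 = 0.9322.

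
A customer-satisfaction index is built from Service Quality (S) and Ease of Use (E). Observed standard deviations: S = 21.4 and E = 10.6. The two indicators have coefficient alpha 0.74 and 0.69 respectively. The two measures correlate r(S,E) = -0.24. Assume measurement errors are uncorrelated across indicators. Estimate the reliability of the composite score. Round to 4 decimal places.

0.6665

Var(S+E) = 21.4² + 10.6² + 2·[21.4·10.6·(-0.24)] = 570.32 − 108.883 = 461.437.
Under uncorrelated errors the observed covariances equal the true-score covariances, so only the own-variance terms attenuate.
True-score variance = [21.4²·0.74 + 10.6²·0.69] − 108.883 = 416.419 − 108.883 = 307.536.
Reliability = 307.536 / 461.437 = 0.6665.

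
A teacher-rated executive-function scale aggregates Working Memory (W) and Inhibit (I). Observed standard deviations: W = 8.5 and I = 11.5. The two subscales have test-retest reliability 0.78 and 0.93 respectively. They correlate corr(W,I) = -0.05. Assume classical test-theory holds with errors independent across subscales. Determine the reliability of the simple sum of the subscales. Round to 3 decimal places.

Var(W+I) = 8.5² + 11.5² + 2·[8.5·11.5·(-0.05)] = 204.5 − 9.775 = 194.725.
With uncorrelated errors the cross-covariances are all true-score covariance, so they carry over unchanged; only the diagonal terms shrink to ρᵢσᵢ².
True-score variance = [8.5²·0.78 + 11.5²·0.93] − 9.775 = 179.348 − 9.775 = 169.573.
Reliability = 169.573 / 194.725 = 0.871.

0.871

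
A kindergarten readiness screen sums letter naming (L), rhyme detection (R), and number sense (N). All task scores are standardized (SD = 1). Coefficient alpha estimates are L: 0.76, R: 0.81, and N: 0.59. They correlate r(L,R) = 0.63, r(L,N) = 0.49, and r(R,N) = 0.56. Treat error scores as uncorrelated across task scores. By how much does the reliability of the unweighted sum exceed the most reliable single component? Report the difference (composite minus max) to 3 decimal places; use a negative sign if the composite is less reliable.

0.058

Var(sum) = 3 + 3.36 = 6.36; true-score variance = 2.16 + 3.36 = 5.52; composite reliability = 0.8679.
Max component reliability = 0.8100.
Difference = 0.8679 − 0.8100 = 0.058.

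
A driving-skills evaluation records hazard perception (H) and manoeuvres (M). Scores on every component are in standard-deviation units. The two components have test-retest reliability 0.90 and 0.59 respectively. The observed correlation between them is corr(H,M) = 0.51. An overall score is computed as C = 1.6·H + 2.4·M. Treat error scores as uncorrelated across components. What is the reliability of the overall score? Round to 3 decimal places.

0.786

Var(C) = 1.6² + 2.4² + 2·[3.84·0.51] = 8.32 + 3.9168 = 12.2368.
Because errors are independent across components, Cov(Tᵢ,Tⱼ) = Cov(Xᵢ,Xⱼ); the off-diagonal part of the true-score variance is the same as above.
True-score variance = [1.6²·0.90 + 2.4²·0.59] + 3.9168 = 5.7024 + 3.9168 = 9.6192.
Reliability = 9.6192 / 12.2368 = 0.786.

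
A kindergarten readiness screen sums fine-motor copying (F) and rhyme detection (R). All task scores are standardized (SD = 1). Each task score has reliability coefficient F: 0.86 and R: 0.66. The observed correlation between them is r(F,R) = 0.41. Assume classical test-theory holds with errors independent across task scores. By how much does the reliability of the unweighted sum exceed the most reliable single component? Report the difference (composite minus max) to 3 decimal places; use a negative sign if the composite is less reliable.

-0.030

Var(sum) = 2 + 0.82 = 2.82; true-score variance = 1.52 + 0.82 = 2.34; composite reliability = 0.8298.
Max component reliability = 0.8600.
Difference = 0.8298 − 0.8600 = -0.030.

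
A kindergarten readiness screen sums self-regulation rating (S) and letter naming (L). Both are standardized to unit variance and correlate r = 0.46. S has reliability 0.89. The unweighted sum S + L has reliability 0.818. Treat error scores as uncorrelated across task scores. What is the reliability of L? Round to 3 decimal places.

0.579

Var(S+L) = 2 + 2·0.46 = 2.920.
True-score variance = ρ_S + ρ_L + 2·0.46, so 0.818 = (0.89 + ρ_L + 0.92) / 2.920.
ρ_L = 0.818·2.920 − 0.89 − 0.92 = 0.579.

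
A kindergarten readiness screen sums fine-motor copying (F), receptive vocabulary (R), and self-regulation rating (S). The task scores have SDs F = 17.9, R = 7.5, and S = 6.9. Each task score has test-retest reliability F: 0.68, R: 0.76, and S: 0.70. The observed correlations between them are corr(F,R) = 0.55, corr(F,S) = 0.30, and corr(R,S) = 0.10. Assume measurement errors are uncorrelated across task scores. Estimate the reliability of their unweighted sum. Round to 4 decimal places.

0.8015

Var(F+R+S) = 17.9² + 7.5² + 6.9² + 2·[17.9·7.5·0.55 + 17.9·6.9·0.30 + 7.5·6.9·0.10] = 424.27 + 232.131 = 656.401.
With uncorrelated errors the cross-covariances are all true-score covariance, so they carry over unchanged; only the diagonal terms shrink to ρᵢσᵢ².
True-score variance = [17.9²·0.68 + 7.5²·0.76 + 6.9²·0.70] + 232.131 = 293.956 + 232.131 = 526.087.
Reliability = 526.087 / 656.401 = 0.8015.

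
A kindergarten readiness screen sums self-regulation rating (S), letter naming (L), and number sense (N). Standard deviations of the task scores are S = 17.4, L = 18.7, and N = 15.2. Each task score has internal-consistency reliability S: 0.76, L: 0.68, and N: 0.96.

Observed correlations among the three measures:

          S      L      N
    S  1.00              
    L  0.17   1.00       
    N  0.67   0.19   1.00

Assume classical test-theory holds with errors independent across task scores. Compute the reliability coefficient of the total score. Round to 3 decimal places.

0.867

Var(S+L+N) = 17.4² + 18.7² + 15.2² + 2·[17.4·18.7·0.17 + 17.4·15.2·0.67 + 18.7·15.2·0.19] = 883.49 + 573.044 = 1456.53.
Because errors are independent across components, Cov(Tᵢ,Tⱼ) = Cov(Xᵢ,Xⱼ); the off-diagonal part of the true-score variance is the same as above.
True-score variance = [17.4²·0.76 + 18.7²·0.68 + 15.2²·0.96] + 573.044 = 689.685 + 573.044 = 1262.73.
Reliability = 1262.73 / 1456.53 = 0.867.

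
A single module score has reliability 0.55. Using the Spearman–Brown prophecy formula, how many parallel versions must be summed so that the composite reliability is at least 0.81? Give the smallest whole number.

4

k ≥ ρ*(1−ρ₁)/(ρ₁(1−ρ*)) = 0.81·0.45 / (0.55·0.19) = 3.488.
Smallest integer k = 4.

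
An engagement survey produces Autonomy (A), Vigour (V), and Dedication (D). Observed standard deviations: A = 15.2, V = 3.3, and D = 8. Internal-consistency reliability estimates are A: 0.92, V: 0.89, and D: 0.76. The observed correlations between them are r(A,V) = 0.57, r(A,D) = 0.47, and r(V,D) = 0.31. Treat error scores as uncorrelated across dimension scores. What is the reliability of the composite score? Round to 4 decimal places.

0.9290

Var(A+V+D) = 15.2² + 3.3² + 8² + 2·[15.2·3.3·0.57 + 15.2·8·0.47 + 3.3·8·0.31] = 305.93 + 187.854 = 493.784.
Because errors are independent across components, Cov(Tᵢ,Tⱼ) = Cov(Xᵢ,Xⱼ); the off-diagonal part of the true-score variance is the same as above.
True-score variance = [15.2²·0.92 + 3.3²·0.89 + 8²·0.76] + 187.854 = 270.889 + 187.854 = 458.743.
Reliability = 458.743 / 493.784 = 0.9290.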